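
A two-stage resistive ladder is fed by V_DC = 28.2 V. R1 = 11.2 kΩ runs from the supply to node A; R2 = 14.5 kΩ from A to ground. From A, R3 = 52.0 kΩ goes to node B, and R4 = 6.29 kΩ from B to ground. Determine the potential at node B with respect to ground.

Node A sees R2 in parallel with the series input of stage 2, R3 + R4 = 58.29 kΩ.
R2 ‖ (R3+R4) = 11.61 kΩ.
First divider: V_A = V_DC · 11.61/(11.2 + 11.61) = 14.35 V.
Stage 2 is unloaded, so V_B = V_A · R4/(R3+R4) = 14.35 × 6.29/58.29 = 1.549 V.

V_B ≈ 1.55 V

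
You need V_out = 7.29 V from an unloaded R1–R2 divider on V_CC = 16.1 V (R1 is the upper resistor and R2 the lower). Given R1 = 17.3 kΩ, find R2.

R2 ≈ 14.3 kΩ

Required fraction k = V_out/V_CC = 0.4528.
So R2 = R1 · V_out/(V_CC − V_out) = 17.3 × 7.29/(16.1 − 7.29) = 17.3 × 0.8275 = 14.32 kΩ.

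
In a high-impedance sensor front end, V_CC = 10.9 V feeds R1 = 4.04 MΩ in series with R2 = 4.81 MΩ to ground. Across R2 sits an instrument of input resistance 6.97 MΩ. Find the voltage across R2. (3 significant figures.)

R2 ‖ R_L = (4.81 × 6.97)/(4.81 + 6.97) = 2.846 MΩ.
Now apply the divider: V_out = 10.9 × 0.4133 = 4.505 V.

V_out ≈ 4.50 V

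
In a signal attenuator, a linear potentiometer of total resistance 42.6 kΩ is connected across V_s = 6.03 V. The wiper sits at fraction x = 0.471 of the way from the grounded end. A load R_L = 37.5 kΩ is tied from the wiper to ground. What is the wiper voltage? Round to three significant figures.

Split the track: R_lower = x·R_p = 20.06 kΩ, R_upper = (1−x)·R_p = 22.54 kΩ.
R_L loads the lower segment: effective lower R = 13.07 kΩ.
V_out = 6.03 × 13.07/(22.54 + 13.07) = 2.214 V.

V_out ≈ 2.21 V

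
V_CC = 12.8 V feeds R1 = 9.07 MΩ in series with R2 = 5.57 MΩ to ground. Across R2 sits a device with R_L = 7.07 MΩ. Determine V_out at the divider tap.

V_out ≈ 3.27 V

First combine the lower leg with the load: R2 ‖ R_L = 3.115 MΩ.
Then V_out = V_CC · R2'/(R1 + R2') = 12.8 × 3.115/12.19 = 3.273 V.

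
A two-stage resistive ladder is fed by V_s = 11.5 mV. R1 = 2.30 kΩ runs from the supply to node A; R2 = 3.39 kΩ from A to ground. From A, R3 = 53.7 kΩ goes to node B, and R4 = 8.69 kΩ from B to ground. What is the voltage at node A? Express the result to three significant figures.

V_A ≈ 6.70 mV

Looking into the second stage from A: R3 + R4 = 62.39 kΩ appears in parallel with R2.
Effective lower resistance at A: R2 ‖ 62.39 = 3.215 kΩ.
So V_A = 11.5 × 0.5830 = 6.704 mV.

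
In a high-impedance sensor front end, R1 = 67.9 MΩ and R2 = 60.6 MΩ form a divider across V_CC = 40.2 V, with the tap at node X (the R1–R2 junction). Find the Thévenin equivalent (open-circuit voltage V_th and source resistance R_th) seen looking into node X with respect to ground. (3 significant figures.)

V_th ≈ 19.0 V, R_th ≈ 32.0 MΩ

With X open, the divider is unloaded: V_th = 40.2 × 60.6/128.5 = 18.96 V.
Looking into X with the source shorted: R_th = R1·R2/(R1+R2) = 67.90 × 60.6/128.5 = 32.02 MΩ.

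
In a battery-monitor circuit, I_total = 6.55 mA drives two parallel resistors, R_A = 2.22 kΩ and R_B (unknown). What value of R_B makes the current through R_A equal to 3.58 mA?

R_B ≈ 2.68 kΩ

In a two-way split, I_A/I_total = R_B/(R_A + R_B).
With f = 0.5466, R_B = R_A · f/(1−f) = 2.22 × 1.205 = 2.676 kΩ.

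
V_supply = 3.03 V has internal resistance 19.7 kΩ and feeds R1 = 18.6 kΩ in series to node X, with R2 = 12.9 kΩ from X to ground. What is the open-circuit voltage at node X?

V_th ≈ 0.763 V

R1' = 19.7 + 18.6 = 38.30 kΩ (source resistance + R1).
V_th is the unloaded tap voltage: V_supply · R2/(R1'+R2) = 3.03 × 0.2520 = 0.7634 V.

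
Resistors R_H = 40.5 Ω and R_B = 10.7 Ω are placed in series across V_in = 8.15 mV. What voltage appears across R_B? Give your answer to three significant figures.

V ≈ 1.70 mV

Series total: ΣR = 40.5 + 10.7 = 51.20 Ω.
By the voltage-divider rule, V = 8.15 × 10.70/51.20 = 1.703 mV.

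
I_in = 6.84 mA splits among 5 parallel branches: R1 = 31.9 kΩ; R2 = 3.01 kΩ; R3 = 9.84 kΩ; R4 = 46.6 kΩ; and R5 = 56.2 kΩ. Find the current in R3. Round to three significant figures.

I ≈ 1.38 mA

ΣG = 1/31.9 + 1/3.01 + 1/9.84 + 1/46.6 + 1/56.2 = 0.5045.
By the current-divider rule, I = I_in · G_k/ΣG = 6.84 × 0.2015 = 1.378 mA.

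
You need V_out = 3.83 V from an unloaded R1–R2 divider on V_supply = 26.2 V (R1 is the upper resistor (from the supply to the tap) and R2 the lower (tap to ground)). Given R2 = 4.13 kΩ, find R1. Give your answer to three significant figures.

R1 ≈ 24.1 kΩ

Required fraction k = V_out/V_supply = 0.1462.
Rearranging, R1 = R2·(1−k)/k = 4.13 × 5.841 = 24.12 kΩ.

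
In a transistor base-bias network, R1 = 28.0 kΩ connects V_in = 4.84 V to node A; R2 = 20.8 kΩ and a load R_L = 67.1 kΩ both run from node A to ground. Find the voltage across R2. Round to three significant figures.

First combine the lower leg with the load: R2 ‖ R_L = 15.88 kΩ.
Voltage divider with the loaded lower leg: V_out = 4.84 × 15.88/(28.0 + 15.88) = 4.84 × 0.3619 = 1.751 V.
(Unloaded it would be 2.06 V; the load pulls it down.)

V_out ≈ 1.75 V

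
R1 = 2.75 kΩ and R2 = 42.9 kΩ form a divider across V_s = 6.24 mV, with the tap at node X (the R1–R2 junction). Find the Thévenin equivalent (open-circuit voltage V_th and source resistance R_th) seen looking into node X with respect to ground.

V_th ≈ 5.86 mV, R_th ≈ 2.58 kΩ

With X open, the divider is unloaded: V_th = 6.24 × 42.9/45.65 = 5.864 mV.
With V_s suppressed (replaced by a short), R_th = R1 ‖ R2 = (2.750 × 42.9)/(2.750 + 42.9) = 2.584 kΩ.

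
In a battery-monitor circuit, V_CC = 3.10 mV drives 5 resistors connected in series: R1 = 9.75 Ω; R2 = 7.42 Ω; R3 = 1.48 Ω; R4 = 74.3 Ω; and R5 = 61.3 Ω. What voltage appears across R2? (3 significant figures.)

ΣR = 9.75 + 7.42 + 1.48 + 74.3 + 61.3 = 154.2 Ω.
Voltage divider: V = V_CC · (7.420 / 154.2) = 3.10 × 0.04810 = 0.1491 mV.

V ≈ 0.149 mV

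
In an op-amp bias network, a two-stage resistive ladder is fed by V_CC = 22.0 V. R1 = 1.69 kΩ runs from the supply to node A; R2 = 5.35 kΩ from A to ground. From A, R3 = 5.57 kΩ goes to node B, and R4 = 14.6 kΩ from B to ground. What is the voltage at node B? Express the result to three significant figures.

V_B ≈ 11.4 V

Looking into the second stage from A: R3 + R4 = 20.17 kΩ appears in parallel with R2.
Effective lower resistance at A: R2 ‖ 20.17 = 4.228 kΩ.
First divider: V_A = V_CC · 4.228/(1.69 + 4.228) = 15.72 V.
Stage 2 is unloaded, so V_B = V_A · R4/(R3+R4) = 15.72 × 14.6/20.17 = 11.38 V.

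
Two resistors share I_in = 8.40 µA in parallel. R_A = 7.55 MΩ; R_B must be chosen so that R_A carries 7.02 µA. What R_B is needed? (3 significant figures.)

Two-branch current divider: I_A = I_in · R_B/(R_A + R_B).
7.02/8.40 = R_B/(R_A + R_B) → R_B = R_A · (0.8357)/(1 − 0.8357) = 7.55 × 5.087 = 38.41 MΩ.

R_B ≈ 38.4 MΩ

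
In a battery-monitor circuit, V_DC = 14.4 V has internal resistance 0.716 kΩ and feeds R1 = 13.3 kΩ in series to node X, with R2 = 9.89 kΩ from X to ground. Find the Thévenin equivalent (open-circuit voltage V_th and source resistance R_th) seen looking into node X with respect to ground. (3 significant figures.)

V_th ≈ 5.96 V, R_th ≈ 5.80 kΩ

R1' = 0.716 + 13.3 = 14.02 kΩ (source resistance + R1).
With X open, the divider is unloaded: V_th = 14.4 × 9.89/23.91 = 5.957 V.
With V_DC suppressed (replaced by a short), R_th = R1' ‖ R2 = (14.02 × 9.89)/(14.02 + 9.89) = 5.798 kΩ.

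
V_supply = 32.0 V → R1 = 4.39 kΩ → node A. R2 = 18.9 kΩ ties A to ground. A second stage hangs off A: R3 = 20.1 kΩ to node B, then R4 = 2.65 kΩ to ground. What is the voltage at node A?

Looking into the second stage from A: R3 + R4 = 22.75 kΩ appears in parallel with R2.
Effective lower resistance at A: R2 ‖ 22.75 = 10.32 kΩ.
V_A = 32.0 × 10.32/(4.39 + 10.32) = 22.45 V.

V_A ≈ 22.5 V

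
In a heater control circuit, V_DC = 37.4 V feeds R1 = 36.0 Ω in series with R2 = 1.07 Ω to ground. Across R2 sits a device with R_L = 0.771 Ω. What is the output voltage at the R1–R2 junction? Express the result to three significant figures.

R2 ‖ R_L = (1.07 × 0.771)/(1.07 + 0.771) = 0.4481 Ω.
Then V_out = V_DC · R2'/(R1 + R2') = 37.4 × 0.4481/36.45 = 0.4598 V.
(Unloaded it would be 1.08 V; the load pulls it down.)

V_out ≈ 0.460 V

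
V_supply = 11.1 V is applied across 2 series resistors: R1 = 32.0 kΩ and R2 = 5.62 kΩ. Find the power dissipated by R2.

P ≈ 0.489 mW

The common current is I = 11.1/37.62 = 0.2951 mA.
V(R2) = I·R = 1.658 V; P = V·I = 1.658 × 0.2951 = 0.4893 mW.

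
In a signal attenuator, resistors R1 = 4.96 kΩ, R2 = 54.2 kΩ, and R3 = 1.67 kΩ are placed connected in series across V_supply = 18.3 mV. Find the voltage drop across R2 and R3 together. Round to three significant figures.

V ≈ 16.8 mV

Total series resistance ΣR = 4.96 + 54.2 + 1.67 = 60.83 kΩ.
R_{R2..R3} = 54.2 + 1.67 = 55.87 kΩ.
V = V_supply · R/ΣR = 18.3 × 0.9185 = 16.81 mV.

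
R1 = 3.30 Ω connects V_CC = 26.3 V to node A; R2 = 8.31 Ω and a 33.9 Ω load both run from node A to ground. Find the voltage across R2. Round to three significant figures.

V_out ≈ 17.6 V

The load sits in parallel with R2, giving an effective lower resistance R2' = R2·R_L/(R2+R_L) = 6.674 Ω.
Then V_out = V_CC · R2'/(R1 + R2') = 26.3 × 6.674/9.974 = 17.60 V.
(Unloaded it would be 18.8 V; the load pulls it down.)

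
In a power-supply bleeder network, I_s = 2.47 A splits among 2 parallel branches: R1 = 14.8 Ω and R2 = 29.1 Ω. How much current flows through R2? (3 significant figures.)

Two-branch current divider: I_k = I_s · R_other/(R_1 + R_2).
So I = 2.47 × 14.8/43.90 = 0.8327 A.

I ≈ 0.833 A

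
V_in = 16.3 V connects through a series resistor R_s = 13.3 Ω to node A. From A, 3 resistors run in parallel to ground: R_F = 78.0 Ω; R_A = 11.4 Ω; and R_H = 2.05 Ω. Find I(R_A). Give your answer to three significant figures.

Equivalent of the parallel group: R_p = 1.700 Ω.
Node voltage V_A = V_in · R_p/(R_s + R_p) = 16.3 × 0.1133 = 1.847 V.
I(R_A) = V_A / R_A = 1.847/11.4 = 0.1620 A.
(Check via current divider: I_total = 1.087 A; share G_k/ΣG = 0.1491 → same result.)

I ≈ 0.162 A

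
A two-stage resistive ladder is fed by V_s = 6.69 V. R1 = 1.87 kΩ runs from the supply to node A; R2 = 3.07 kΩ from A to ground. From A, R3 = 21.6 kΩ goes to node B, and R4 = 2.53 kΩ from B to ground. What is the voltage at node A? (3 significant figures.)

Node A sees R2 in parallel with the series input of stage 2, R3 + R4 = 24.13 kΩ.
R2 ‖ (R3+R4) = 2.723 kΩ.
V_A = 6.69 × 2.723/(1.87 + 2.723) = 3.967 V.

V_A ≈ 3.97 V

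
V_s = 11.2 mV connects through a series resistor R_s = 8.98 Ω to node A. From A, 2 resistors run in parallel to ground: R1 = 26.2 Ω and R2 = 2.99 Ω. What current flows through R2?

I ≈ 0.862 mA

Equivalent of the parallel group: R_p = 2.684 Ω.
Node voltage V_A = V_s · R_p/(R_s + R_p) = 11.2 × 0.2301 = 2.577 mV.
I(R2) = V_A / R2 = 2.577/2.99 = 0.8619 mA.
(Equivalently: I_total = 0.9602 mA, then current-divider fraction G_k/ΣG = 0.8976.)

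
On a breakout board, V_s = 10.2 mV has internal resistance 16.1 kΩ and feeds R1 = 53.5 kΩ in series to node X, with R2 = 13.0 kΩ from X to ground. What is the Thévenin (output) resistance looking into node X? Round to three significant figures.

R_th ≈ 11.0 kΩ

R1' = 16.1 + 53.5 = 69.60 kΩ (source resistance + R1).
With V_s suppressed (replaced by a short), R_th = R1' ‖ R2 = (69.60 × 13.0)/(69.60 + 13.0) = 10.95 kΩ.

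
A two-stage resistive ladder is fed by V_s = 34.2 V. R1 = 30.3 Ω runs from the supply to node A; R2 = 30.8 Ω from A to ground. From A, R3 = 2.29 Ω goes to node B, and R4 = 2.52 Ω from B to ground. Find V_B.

The second stage (R3 + R4 = 4.810 Ω) loads node A in parallel with R2.
Effective lower resistance at A: R2 ‖ 4.810 = 4.160 Ω.
V_A = 34.2 × 4.160/(30.3 + 4.160) = 4.129 V.
Then the unloaded second divider: V_B = V_A × R4/(R3+R4) = 4.129 × 0.5239 = 2.163 V.

V_B ≈ 2.16 V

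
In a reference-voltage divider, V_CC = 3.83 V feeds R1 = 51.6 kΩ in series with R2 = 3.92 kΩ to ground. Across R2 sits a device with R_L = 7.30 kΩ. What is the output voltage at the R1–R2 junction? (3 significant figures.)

V_out ≈ 0.180 V

R2 ‖ R_L = (3.92 × 7.30)/(3.92 + 7.30) = 2.550 kΩ.
Then V_out = V_CC · R2'/(R1 + R2') = 3.83 × 2.550/54.15 = 0.1804 V.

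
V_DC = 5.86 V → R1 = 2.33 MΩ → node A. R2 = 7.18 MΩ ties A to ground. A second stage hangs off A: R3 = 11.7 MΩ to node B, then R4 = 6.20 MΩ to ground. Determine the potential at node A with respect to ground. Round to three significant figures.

Looking into the second stage from A: R3 + R4 = 17.90 MΩ appears in parallel with R2.
Effective lower resistance at A: R2 ‖ 17.90 = 5.124 MΩ.
So V_A = 5.86 × 0.6874 = 4.028 V.

V_A ≈ 4.03 V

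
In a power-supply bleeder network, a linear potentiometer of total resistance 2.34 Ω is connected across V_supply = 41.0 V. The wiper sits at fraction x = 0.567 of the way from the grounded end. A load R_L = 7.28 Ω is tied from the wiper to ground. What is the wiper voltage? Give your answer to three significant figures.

The pot divides into 1.013 Ω above the wiper and 1.327 Ω below.
R_L loads the lower segment: effective lower R = 1.122 Ω.
Loaded-divider output: V_out = 41.0 × 0.5255 = 21.55 V.

V_out ≈ 21.5 V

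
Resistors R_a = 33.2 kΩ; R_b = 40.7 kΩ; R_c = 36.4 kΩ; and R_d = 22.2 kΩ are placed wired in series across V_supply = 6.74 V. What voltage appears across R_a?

V ≈ 1.69 V

Total series resistance ΣR = 33.2 + 40.7 + 36.4 + 22.2 = 132.5 kΩ.
Voltage divider: V = V_supply · (33.20 / 132.5) = 6.74 × 0.2506 = 1.689 V.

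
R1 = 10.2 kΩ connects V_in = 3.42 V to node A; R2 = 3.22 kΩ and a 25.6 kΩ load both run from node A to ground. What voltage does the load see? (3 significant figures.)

The load sits in parallel with R2, giving an effective lower resistance R2' = R2·R_L/(R2+R_L) = 2.860 kΩ.
Now apply the divider: V_out = 3.42 × 0.2190 = 0.7490 V.
(Unloaded it would be 0.821 V; the load pulls it down.)

V_out ≈ 0.749 V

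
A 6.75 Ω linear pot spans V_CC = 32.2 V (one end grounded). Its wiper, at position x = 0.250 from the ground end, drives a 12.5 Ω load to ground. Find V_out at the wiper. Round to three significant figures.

V_out ≈ 7.31 V

The pot divides into 5.062 Ω above the wiper and 1.688 Ω below.
R_L loads the lower segment: effective lower R = 1.487 Ω.
Then V_out = V_CC · 1.487/(5.062 + 1.487) = 7.310 V.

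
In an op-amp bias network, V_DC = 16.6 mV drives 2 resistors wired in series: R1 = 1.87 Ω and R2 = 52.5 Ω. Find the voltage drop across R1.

Total series resistance ΣR = 1.87 + 52.5 = 54.37 Ω.
By the voltage-divider rule, V = 16.6 × 1.870/54.37 = 0.5709 mV.

V ≈ 0.571 mV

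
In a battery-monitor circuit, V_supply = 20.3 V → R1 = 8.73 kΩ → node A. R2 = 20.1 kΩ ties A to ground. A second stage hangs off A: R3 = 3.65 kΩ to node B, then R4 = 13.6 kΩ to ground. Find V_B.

V_B ≈ 8.25 V

The second stage (R3 + R4 = 17.25 kΩ) loads node A in parallel with R2.
R2 ‖ (R3+R4) = 9.283 kΩ.
So V_A = 20.3 × 0.5154 = 10.46 V.
V_B = V_A × 0.7884 = 8.248 V.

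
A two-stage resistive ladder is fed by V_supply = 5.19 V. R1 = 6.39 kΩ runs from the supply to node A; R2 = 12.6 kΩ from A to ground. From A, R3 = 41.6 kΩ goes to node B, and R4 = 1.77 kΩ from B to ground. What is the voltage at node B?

V_B ≈ 0.128 V

Node A sees R2 in parallel with the series input of stage 2, R3 + R4 = 43.37 kΩ.
R2 ‖ (R3+R4) = 9.763 kΩ.
V_A = 5.19 × 9.763/(6.39 + 9.763) = 3.137 V.
Stage 2 is unloaded, so V_B = V_A · R4/(R3+R4) = 3.137 × 1.77/43.37 = 0.1280 V.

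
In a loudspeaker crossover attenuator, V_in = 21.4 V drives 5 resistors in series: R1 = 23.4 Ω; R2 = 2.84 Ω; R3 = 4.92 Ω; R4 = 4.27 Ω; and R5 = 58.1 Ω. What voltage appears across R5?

ΣR = 23.4 + 2.84 + 4.92 + 4.27 + 58.1 = 93.53 Ω.
Voltage divider: V = V_in · (58.10 / 93.53) = 21.4 × 0.6212 = 13.29 V.

V ≈ 13.3 V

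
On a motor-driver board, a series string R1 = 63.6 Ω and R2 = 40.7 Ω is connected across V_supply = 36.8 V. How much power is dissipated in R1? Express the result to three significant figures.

ΣR = 104.3 Ω → I = 36.8/104.3 = 0.3528 A.
P(R1) = I²·R1 = (0.3528)² × 63.6 = 7.917 W.

P ≈ 7.92 W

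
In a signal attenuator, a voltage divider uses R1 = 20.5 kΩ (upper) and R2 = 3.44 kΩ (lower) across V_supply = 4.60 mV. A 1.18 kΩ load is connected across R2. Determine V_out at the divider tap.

V_out ≈ 0.189 mV

R2 ‖ R_L = (3.44 × 1.18)/(3.44 + 1.18) = 0.8786 kΩ.
Then V_out = V_supply · R2'/(R1 + R2') = 4.60 × 0.8786/21.38 = 0.1891 mV.
(Unloaded it would be 0.661 mV; the load pulls it down.)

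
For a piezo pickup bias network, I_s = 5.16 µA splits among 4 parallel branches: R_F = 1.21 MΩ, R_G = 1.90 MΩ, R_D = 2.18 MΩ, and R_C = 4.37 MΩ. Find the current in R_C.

I ≈ 0.579 µA

Conductances: ΣG = 1/1.21 + 1/1.90 + 1/2.18 + 1/4.37 = 2.040 (1/MΩ).
R_C takes the fraction G_k/ΣG = 0.2288/2.040 = 0.1122, so I = 5.16 × 0.1122 = 0.5787 µA.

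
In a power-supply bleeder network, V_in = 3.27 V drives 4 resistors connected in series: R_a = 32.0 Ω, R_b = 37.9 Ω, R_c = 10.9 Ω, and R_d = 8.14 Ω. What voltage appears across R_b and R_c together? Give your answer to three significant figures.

Total series resistance ΣR = 32.0 + 37.9 + 10.9 + 8.14 = 88.94 Ω.
R_{R_b..R_c} = 37.9 + 10.9 = 48.80 Ω.
V = V_in · R/ΣR = 3.27 × 0.5487 = 1.794 V.

V ≈ 1.79 V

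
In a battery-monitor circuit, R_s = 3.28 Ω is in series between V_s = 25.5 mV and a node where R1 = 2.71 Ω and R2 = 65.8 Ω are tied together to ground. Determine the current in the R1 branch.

I ≈ 4.16 mA

Parallel bank: R_p = 1/(1/2.71 + 1/65.8) = 2.603 Ω.
V_A = 25.5 × 2.603/5.883 = 11.28 mV.
Branch current I = V_A/R1 = 11.28/2.71 = 4.163 mA.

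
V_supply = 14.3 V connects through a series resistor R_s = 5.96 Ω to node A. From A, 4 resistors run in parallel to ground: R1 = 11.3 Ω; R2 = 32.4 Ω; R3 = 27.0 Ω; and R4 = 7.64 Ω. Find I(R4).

I ≈ 0.690 A

Combine the parallel branches: R_p = (1/11.3 + 1/32.4 + 1/27.0 + 1/7.64)⁻¹ = 3.481 Ω.
Node voltage V_A = V_supply · R_p/(R_s + R_p) = 14.3 × 0.3687 = 5.272 V.
I(R4) = V_A / R4 = 5.272/7.64 = 0.6901 A.
(Check via current divider: I_total = 1.515 A; share G_k/ΣG = 0.4556 → same result.)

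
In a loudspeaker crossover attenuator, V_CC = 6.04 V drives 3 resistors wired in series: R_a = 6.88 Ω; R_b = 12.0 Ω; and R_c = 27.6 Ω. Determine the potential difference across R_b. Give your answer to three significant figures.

V ≈ 1.56 V

Total series resistance ΣR = 6.88 + 12.0 + 27.6 = 46.48 Ω.
V = V_CC · R/ΣR = 6.04 × 0.2582 = 1.559 V.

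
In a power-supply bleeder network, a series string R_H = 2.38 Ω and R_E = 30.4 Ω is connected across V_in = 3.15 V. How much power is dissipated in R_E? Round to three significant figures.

The common current is I = 3.15/32.78 = 0.09610 A.
P = I²R = 0.009234 × 30.4 = 0.2807 W.

P ≈ 0.281 W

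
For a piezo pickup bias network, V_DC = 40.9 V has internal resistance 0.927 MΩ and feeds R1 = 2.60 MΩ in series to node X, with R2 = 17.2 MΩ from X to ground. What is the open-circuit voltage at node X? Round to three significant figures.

R1' = 0.927 + 2.60 = 3.527 MΩ (source resistance + R1).
With X open, the divider is unloaded: V_th = 40.9 × 17.2/20.73 = 33.94 V.

V_th ≈ 33.9 V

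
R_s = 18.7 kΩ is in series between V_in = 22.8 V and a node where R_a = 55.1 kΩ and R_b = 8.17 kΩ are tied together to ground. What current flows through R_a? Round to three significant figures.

Combine the parallel branches: R_p = (1/55.1 + 1/8.17)⁻¹ = 7.115 kΩ.
V_A = 22.8 × 7.115/25.82 = 6.284 V.
I(R_a) = V_A / R_a = 6.284/55.1 = 0.1140 mA.
(Check via current divider: I_total = 0.8832 mA; share G_k/ΣG = 0.1291 → same result.)

I ≈ 0.114 mA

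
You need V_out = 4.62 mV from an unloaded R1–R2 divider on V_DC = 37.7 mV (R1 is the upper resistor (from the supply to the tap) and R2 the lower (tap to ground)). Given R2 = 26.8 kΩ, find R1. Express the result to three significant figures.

R1 ≈ 192 kΩ

Required fraction k = V_out/V_DC = 0.1225.
So R1 = R2 · (V_DC/V_out − 1) = 26.8 × (37.7/4.62 − 1) = 26.8 × 7.160 = 191.9 kΩ.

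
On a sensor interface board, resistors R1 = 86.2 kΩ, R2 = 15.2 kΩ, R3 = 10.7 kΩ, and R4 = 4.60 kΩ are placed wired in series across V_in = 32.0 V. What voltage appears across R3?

V ≈ 2.93 V

Total series resistance ΣR = 86.2 + 15.2 + 10.7 + 4.60 = 116.7 kΩ.
Voltage divider: V = V_in · (10.70 / 116.7) = 32.0 × 0.09169 = 2.934 V.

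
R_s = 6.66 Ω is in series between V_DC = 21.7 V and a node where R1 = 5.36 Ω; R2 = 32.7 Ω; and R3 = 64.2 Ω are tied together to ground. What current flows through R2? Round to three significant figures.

I ≈ 0.260 A

Parallel bank: R_p = 1/(1/5.36 + 1/32.7 + 1/64.2) = 4.297 Ω.
V_A by voltage divider: V_A = 21.7 × 4.297/(6.66 + 4.297) = 8.510 V.
Branch current I = V_A/R2 = 8.510/32.7 = 0.2602 A.
(Equivalently: I_total = 1.980 A, then current-divider fraction G_k/ΣG = 0.1314.)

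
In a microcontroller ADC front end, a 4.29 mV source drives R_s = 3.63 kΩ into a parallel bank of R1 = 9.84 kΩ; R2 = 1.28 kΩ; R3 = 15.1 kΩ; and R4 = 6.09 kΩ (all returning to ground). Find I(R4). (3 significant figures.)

Combine the parallel branches: R_p = (1/9.84 + 1/1.28 + 1/15.1 + 1/6.09)⁻¹ = 0.8982 kΩ.
V_A by voltage divider: V_A = 4.29 × 0.8982/(3.63 + 0.8982) = 0.8510 mV.
Branch current I = V_A/R4 = 0.8510/6.09 = 0.1397 µA.

I ≈ 0.140 µA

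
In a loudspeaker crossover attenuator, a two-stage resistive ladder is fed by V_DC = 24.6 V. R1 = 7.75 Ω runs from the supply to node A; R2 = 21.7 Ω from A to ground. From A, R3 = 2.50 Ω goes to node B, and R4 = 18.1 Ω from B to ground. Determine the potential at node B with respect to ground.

Looking into the second stage from A: R3 + R4 = 20.60 Ω appears in parallel with R2.
Effective lower resistance at A: R2 ‖ 20.60 = 10.57 Ω.
First divider: V_A = V_DC · 10.57/(7.75 + 10.57) = 14.19 V.
Then the unloaded second divider: V_B = V_A × R4/(R3+R4) = 14.19 × 0.8786 = 12.47 V.

V_B ≈ 12.5 V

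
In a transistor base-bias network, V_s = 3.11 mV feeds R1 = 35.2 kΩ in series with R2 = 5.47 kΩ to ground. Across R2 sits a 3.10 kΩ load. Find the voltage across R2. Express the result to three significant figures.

V_out ≈ 0.166 mV

The load sits in parallel with R2, giving an effective lower resistance R2' = R2·R_L/(R2+R_L) = 1.979 kΩ.
Voltage divider with the loaded lower leg: V_out = 3.11 × 1.979/(35.2 + 1.979) = 3.11 × 0.05322 = 0.1655 mV.
(Unloaded it would be 0.418 mV; the load pulls it down.)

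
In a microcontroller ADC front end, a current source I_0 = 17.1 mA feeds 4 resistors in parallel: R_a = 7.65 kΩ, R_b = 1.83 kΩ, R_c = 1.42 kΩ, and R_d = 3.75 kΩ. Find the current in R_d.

Conductances: ΣG = 1/7.65 + 1/1.83 + 1/1.42 + 1/3.75 = 1.648 (1/kΩ).
By the current-divider rule, I = I_0 · G_k/ΣG = 17.1 × 0.1618 = 2.767 mA.

I ≈ 2.77 mA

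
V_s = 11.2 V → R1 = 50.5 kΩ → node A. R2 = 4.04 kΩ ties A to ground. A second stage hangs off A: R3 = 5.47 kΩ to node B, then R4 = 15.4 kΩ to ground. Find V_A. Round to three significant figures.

V_A ≈ 0.704 V

The second stage (R3 + R4 = 20.87 kΩ) loads node A in parallel with R2.
R2 ‖ (R3+R4) = 3.385 kΩ.
So V_A = 11.2 × 0.06282 = 0.7035 V.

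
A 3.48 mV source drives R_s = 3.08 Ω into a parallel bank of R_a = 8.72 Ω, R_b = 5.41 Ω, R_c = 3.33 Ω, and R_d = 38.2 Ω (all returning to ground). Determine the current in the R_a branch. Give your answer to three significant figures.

I ≈ 0.136 mA

Parallel bank: R_p = 1/(1/8.72 + 1/5.41 + 1/3.33 + 1/38.2) = 1.597 Ω.
V_A by voltage divider: V_A = 3.48 × 1.597/(3.08 + 1.597) = 1.188 mV.
Branch current I = V_A/R_a = 1.188/8.72 = 0.1363 mA.
(Equivalently: I_total = 0.7440 mA, then current-divider fraction G_k/ΣG = 0.1832.)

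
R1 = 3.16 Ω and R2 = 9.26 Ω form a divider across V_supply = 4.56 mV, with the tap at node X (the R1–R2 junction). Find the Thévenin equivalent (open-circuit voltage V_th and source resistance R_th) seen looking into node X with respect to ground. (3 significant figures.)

V_th ≈ 3.40 mV, R_th ≈ 2.36 Ω

V_th is the unloaded tap voltage: V_supply · R2/(R1+R2) = 4.56 × 0.7456 = 3.400 mV.
Looking into X with the source shorted: R_th = R1·R2/(R1+R2) = 3.160 × 9.26/12.42 = 2.356 Ω.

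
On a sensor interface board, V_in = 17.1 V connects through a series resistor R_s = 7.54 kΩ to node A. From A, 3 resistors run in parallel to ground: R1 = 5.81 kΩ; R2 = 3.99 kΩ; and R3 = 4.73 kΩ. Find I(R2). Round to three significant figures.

I ≈ 0.741 mA

Combine the parallel branches: R_p = (1/5.81 + 1/3.99 + 1/4.73)⁻¹ = 1.577 kΩ.
Node voltage V_A = V_in · R_p/(R_s + R_p) = 17.1 × 0.1730 = 2.958 V.
I(R2) = V_A / R2 = 2.958/3.99 = 0.7413 mA.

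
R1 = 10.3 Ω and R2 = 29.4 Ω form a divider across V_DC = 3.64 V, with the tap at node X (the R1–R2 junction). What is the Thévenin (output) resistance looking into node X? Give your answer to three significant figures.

R_th ≈ 7.63 Ω

Zeroing V_DC shorts the top of R1 to ground, so R_th = R1 ‖ R2 = 7.628 Ω.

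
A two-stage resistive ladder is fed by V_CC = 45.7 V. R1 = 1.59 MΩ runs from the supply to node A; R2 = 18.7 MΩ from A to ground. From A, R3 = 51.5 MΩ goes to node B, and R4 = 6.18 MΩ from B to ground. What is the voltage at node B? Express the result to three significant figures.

V_B ≈ 4.40 V

Node A sees R2 in parallel with the series input of stage 2, R3 + R4 = 57.68 MΩ.
R2 ‖ (R3+R4) = 14.12 MΩ.
V_A = 45.7 × 14.12/(1.59 + 14.12) = 41.08 V.
V_B = V_A × 0.1071 = 4.401 V.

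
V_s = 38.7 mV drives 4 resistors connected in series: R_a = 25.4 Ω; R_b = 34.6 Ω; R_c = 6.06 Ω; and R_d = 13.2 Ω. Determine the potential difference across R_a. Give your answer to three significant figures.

Series total: ΣR = 25.4 + 34.6 + 6.06 + 13.2 = 79.26 Ω.
By the voltage-divider rule, V = 38.7 × 25.40/79.26 = 12.40 mV.

V ≈ 12.4 mV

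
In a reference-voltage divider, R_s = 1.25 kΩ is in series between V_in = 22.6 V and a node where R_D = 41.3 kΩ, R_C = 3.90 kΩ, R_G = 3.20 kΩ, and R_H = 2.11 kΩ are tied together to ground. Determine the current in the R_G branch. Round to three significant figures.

I ≈ 3.03 mA

Equivalent of the parallel group: R_p = 0.9372 kΩ.
V_A = 22.6 × 0.9372/2.187 = 9.684 V.
Branch current I = V_A/R_G = 9.684/3.20 = 3.026 mA.
(Equivalently: I_total = 10.33 mA, then current-divider fraction G_k/ΣG = 0.2929.)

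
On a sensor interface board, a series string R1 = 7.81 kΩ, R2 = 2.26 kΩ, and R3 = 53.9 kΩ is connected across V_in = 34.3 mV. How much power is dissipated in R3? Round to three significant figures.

The common current is I = 34.3/63.97 = 0.5362 µA.
V(R3) = I·R = 28.90 mV; P = V·I = 28.90 × 0.5362 = 15.50 nW.

P ≈ 15.5 nW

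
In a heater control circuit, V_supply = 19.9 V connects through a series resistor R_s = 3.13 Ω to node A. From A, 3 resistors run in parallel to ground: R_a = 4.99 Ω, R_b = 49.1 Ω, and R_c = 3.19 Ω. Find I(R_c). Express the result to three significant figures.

Equivalent of the parallel group: R_p = 1.872 Ω.
V_A = 19.9 × 1.872/5.002 = 7.447 V.
Branch current I = V_A/R_c = 7.447/3.19 = 2.335 A.
(Check via current divider: I_total = 3.979 A; share G_k/ΣG = 0.5868 → same result.)

I ≈ 2.33 A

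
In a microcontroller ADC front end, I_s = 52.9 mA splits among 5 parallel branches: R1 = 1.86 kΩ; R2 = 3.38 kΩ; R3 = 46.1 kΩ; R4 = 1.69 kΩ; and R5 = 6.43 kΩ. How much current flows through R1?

ΣG = 1/1.86 + 1/3.38 + 1/46.1 + 1/1.69 + 1/6.43 = 1.602.
R1 takes the fraction G_k/ΣG = 0.5376/1.602 = 0.3355, so I = 52.9 × 0.3355 = 17.75 mA.

I ≈ 17.7 mA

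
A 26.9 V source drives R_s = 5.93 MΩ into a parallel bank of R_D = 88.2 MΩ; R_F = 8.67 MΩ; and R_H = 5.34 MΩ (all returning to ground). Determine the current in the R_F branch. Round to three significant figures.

I ≈ 1.08 µA

Combine the parallel branches: R_p = (1/88.2 + 1/8.67 + 1/5.34)⁻¹ = 3.185 MΩ.
V_A = 26.9 × 3.185/9.115 = 9.400 V.
Branch current I = V_A/R_F = 9.400/8.67 = 1.084 µA.
(Check via current divider: I_total = 2.951 µA; share G_k/ΣG = 0.3674 → same result.)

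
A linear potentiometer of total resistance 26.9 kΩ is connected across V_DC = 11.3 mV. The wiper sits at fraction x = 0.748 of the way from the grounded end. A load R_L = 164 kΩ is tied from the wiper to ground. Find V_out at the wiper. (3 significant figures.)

V_out ≈ 8.20 mV

The pot divides into 6.779 kΩ above the wiper and 20.12 kΩ below.
R_L loads the lower segment: effective lower R = 17.92 kΩ.
Then V_out = V_DC · 17.92/(6.779 + 17.92) = 8.199 mV.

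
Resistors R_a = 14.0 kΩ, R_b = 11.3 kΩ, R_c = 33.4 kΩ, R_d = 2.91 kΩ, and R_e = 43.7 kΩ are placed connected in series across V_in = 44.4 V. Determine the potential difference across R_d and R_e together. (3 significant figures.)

V ≈ 19.7 V

Series total: ΣR = 14.0 + 11.3 + 33.4 + 2.91 + 43.7 = 105.3 kΩ.
R_{R_d..R_e} = 2.91 + 43.7 = 46.61 kΩ.
Voltage divider: V = V_in · (46.61 / 105.3) = 44.4 × 0.4426 = 19.65 V.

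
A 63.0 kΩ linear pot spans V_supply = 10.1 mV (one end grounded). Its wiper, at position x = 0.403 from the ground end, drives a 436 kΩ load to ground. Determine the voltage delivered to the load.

Lower segment x·R_p = 25.39 kΩ; upper segment (1−x)·R_p = 37.61 kΩ.
Lower segment in parallel with the load: 25.39 ‖ 436 = 23.99 kΩ.
V_out = 10.1 × 23.99/(37.61 + 23.99) = 3.934 mV.

V_out ≈ 3.93 mV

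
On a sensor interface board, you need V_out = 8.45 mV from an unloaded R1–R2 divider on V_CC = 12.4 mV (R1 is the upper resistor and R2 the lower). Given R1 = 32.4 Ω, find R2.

The divider ratio is R2/(R1+R2) = 8.45/12.4 = 0.6815.
So R2 = R1 · V_out/(V_CC − V_out) = 32.4 × 8.45/(12.4 − 8.45) = 32.4 × 2.139 = 69.31 Ω.

R2 ≈ 69.3 Ω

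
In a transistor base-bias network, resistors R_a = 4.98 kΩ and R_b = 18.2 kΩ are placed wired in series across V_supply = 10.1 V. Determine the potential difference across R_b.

V ≈ 7.93 V

Series total: ΣR = 4.98 + 18.2 = 23.18 kΩ.
By the voltage-divider rule, V = 10.1 × 18.20/23.18 = 7.930 V.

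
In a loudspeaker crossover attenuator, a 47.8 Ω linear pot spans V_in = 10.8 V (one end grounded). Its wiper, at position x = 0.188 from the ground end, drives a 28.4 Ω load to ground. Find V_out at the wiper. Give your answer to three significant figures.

V_out ≈ 1.62 V

The pot divides into 38.81 Ω above the wiper and 8.986 Ω below.
R_L loads the lower segment: effective lower R = 6.826 Ω.
Loaded-divider output: V_out = 10.8 × 0.1496 = 1.615 V.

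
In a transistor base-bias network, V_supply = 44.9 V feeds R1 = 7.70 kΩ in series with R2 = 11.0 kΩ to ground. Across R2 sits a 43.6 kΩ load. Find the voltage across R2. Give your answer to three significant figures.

V_out ≈ 23.9 V

First combine the lower leg with the load: R2 ‖ R_L = 8.784 kΩ.
Voltage divider with the loaded lower leg: V_out = 44.9 × 8.784/(7.70 + 8.784) = 44.9 × 0.5329 = 23.93 V.
(Unloaded it would be 26.4 V; the load pulls it down.)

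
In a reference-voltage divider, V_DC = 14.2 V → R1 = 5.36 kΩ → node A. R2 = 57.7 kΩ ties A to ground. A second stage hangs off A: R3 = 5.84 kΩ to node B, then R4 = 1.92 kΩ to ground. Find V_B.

The second stage (R3 + R4 = 7.760 kΩ) loads node A in parallel with R2.
R2 ‖ (R3+R4) = 6.840 kΩ.
So V_A = 14.2 × 0.5607 = 7.961 V.
Then the unloaded second divider: V_B = V_A × R4/(R3+R4) = 7.961 × 0.2474 = 1.970 V.

V_B ≈ 1.97 V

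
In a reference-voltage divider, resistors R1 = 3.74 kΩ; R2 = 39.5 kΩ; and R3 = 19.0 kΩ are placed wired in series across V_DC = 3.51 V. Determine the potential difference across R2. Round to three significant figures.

V ≈ 2.23 V

ΣR = 3.74 + 39.5 + 19.0 = 62.24 kΩ.
V = V_DC · R/ΣR = 3.51 × 0.6346 = 2.228 V.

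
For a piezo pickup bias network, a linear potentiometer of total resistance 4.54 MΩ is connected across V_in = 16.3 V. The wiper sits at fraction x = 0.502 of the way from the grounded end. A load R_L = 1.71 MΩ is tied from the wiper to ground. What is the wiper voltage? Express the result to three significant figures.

Lower segment x·R_p = 2.279 MΩ; upper segment (1−x)·R_p = 2.261 MΩ.
(x·R_p) ‖ R_L = 0.9770 MΩ.
Loaded-divider output: V_out = 16.3 × 0.3017 = 4.918 V.
(Unloaded: V_out = x·V_in = 8.18 V.)

V_out ≈ 4.92 V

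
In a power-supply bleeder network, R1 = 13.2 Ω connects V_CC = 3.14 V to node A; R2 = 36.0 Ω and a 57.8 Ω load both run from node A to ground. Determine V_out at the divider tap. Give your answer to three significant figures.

The load sits in parallel with R2, giving an effective lower resistance R2' = R2·R_L/(R2+R_L) = 22.18 Ω.
Then V_out = V_CC · R2'/(R1 + R2') = 3.14 × 22.18/35.38 = 1.969 V.

V_out ≈ 1.97 V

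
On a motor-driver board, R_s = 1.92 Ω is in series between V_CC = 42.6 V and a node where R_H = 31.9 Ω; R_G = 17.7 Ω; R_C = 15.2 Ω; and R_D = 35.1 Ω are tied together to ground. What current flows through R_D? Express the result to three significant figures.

Combine the parallel branches: R_p = (1/31.9 + 1/17.7 + 1/15.2 + 1/35.1)⁻¹ = 5.491 Ω.
Node voltage V_A = V_CC · R_p/(R_s + R_p) = 42.6 × 0.7409 = 31.56 V.
I(R_D) = V_A / R_D = 31.56/35.1 = 0.8992 A.
(Equivalently: I_total = 5.748 A, then current-divider fraction G_k/ΣG = 0.1564.)

I ≈ 0.899 A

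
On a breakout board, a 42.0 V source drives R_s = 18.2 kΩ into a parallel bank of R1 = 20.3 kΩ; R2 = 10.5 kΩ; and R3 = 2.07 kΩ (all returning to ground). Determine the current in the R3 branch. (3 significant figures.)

Parallel bank: R_p = 1/(1/20.3 + 1/10.5 + 1/2.07) = 1.593 kΩ.
Node voltage V_A = V_CC · R_p/(R_s + R_p) = 42.0 × 0.08050 = 3.381 V.
Branch current I = V_A/R3 = 3.381/2.07 = 1.633 mA.

I ≈ 1.63 mA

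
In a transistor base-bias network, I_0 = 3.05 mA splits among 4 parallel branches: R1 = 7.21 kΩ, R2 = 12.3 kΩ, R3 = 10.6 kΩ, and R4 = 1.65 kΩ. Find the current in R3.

ΣG = 1/7.21 + 1/12.3 + 1/10.6 + 1/1.65 = 0.9204.
Current divider: I(R3) = I_0 · G_k/ΣG = 3.05 × (0.09434/0.9204) = 3.05 × 0.1025 = 0.3126 mA.

I ≈ 0.313 mA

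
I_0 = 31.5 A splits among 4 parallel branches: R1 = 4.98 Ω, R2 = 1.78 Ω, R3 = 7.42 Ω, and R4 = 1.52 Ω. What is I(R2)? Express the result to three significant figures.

I ≈ 11.4 A

Conductances: ΣG = 1/4.98 + 1/1.78 + 1/7.42 + 1/1.52 = 1.555 (1/Ω).
R2 takes the fraction G_k/ΣG = 0.5618/1.555 = 0.3612, so I = 31.5 × 0.3612 = 11.38 A.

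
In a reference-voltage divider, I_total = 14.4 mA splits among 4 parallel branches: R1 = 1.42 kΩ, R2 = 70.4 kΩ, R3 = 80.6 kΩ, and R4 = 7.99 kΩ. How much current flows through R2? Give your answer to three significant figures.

I ≈ 0.239 mA

Total conductance ΣG = 1/1.42 + 1/70.4 + 1/80.6 + 1/7.99 = 0.8560 (units of 1/kΩ).
R2 takes the fraction G_k/ΣG = 0.01420/0.8560 = 0.01659, so I = 14.4 × 0.01659 = 0.2390 mA.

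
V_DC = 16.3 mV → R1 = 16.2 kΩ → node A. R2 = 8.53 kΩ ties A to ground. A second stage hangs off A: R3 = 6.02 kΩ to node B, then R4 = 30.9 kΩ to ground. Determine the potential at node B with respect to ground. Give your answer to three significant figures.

The second stage (R3 + R4 = 36.92 kΩ) loads node A in parallel with R2.
Effective lower resistance at A: R2 ‖ 36.92 = 6.929 kΩ.
So V_A = 16.3 × 0.2996 = 4.883 mV.
V_B = V_A × 0.8369 = 4.087 mV.

V_B ≈ 4.09 mV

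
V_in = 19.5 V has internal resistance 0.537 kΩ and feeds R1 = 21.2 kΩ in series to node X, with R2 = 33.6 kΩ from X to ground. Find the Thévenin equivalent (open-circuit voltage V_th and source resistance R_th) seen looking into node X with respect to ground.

R1' = 0.537 + 21.2 = 21.74 kΩ (source resistance + R1).
With X open, the divider is unloaded: V_th = 19.5 × 33.6/55.34 = 11.84 V.
Zeroing V_in shorts the top of R1' to ground, so R_th = R1' ‖ R2 = 13.20 kΩ.

V_th ≈ 11.8 V, R_th ≈ 13.2 kΩ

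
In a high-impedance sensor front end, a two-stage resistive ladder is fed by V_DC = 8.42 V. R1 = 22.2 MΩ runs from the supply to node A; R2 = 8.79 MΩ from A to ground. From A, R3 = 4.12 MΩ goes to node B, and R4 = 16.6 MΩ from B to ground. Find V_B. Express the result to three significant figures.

The second stage (R3 + R4 = 20.72 MΩ) loads node A in parallel with R2.
Effective lower resistance at A: R2 ‖ 20.72 = 6.172 MΩ.
V_A = 8.42 × 6.172/(22.2 + 6.172) = 1.832 V.
Then the unloaded second divider: V_B = V_A × R4/(R3+R4) = 1.832 × 0.8012 = 1.467 V.

V_B ≈ 1.47 V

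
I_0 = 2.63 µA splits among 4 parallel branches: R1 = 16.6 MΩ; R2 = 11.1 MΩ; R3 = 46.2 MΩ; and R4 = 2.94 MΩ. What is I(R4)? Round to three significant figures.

I ≈ 1.75 µA

Conductances: ΣG = 1/16.6 + 1/11.1 + 1/46.2 + 1/2.94 = 0.5121 (1/MΩ).
Current divider: I(R4) = I_0 · G_k/ΣG = 2.63 × (0.3401/0.5121) = 2.63 × 0.6642 = 1.747 µA.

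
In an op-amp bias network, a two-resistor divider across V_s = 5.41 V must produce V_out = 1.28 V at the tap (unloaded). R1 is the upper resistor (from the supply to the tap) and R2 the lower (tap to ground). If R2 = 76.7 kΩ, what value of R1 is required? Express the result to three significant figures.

The divider ratio is R2/(R1+R2) = 1.28/5.41 = 0.2366.
Rearranging, R1 = R2·(1−k)/k = 76.7 × 3.227 = 247.5 kΩ.

R1 ≈ 247 kΩ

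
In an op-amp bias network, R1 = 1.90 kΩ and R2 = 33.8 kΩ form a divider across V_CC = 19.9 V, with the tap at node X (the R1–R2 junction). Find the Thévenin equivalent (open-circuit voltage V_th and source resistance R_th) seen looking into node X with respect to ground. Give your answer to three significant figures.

V_th ≈ 18.8 V, R_th ≈ 1.80 kΩ

V_th is the unloaded tap voltage: V_CC · R2/(R1+R2) = 19.9 × 0.9468 = 18.84 V.
Looking into X with the source shorted: R_th = R1·R2/(R1+R2) = 1.900 × 33.8/35.70 = 1.799 kΩ.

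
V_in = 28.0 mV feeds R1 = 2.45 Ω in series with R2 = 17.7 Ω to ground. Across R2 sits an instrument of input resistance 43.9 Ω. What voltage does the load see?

First combine the lower leg with the load: R2 ‖ R_L = 12.61 Ω.
Now apply the divider: V_out = 28.0 × 0.8374 = 23.45 mV.
(Unloaded it would be 24.6 mV; the load pulls it down.)

V_out ≈ 23.4 mV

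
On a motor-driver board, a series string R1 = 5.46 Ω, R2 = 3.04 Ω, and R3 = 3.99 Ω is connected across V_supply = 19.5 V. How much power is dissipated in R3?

P ≈ 9.73 W

The common current is I = 19.5/12.49 = 1.561 A.
V(R3) = I·R = 6.229 V; P = V·I = 6.229 × 1.561 = 9.726 W.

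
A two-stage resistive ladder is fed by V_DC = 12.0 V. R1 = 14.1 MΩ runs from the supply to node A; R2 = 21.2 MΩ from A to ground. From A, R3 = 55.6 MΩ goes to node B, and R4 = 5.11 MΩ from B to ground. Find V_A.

V_A ≈ 6.32 V

Node A sees R2 in parallel with the series input of stage 2, R3 + R4 = 60.71 MΩ.
Effective lower resistance at A: R2 ‖ 60.71 = 15.71 MΩ.
V_A = 12.0 × 15.71/(14.1 + 15.71) = 6.325 V.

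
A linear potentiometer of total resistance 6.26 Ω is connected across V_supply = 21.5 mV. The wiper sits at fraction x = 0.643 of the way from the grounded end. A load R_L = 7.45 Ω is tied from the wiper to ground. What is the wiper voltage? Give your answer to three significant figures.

The pot divides into 2.235 Ω above the wiper and 4.025 Ω below.
R_L loads the lower segment: effective lower R = 2.613 Ω.
Then V_out = V_supply · 2.613/(2.235 + 2.613) = 11.59 mV.

V_out ≈ 11.6 mV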